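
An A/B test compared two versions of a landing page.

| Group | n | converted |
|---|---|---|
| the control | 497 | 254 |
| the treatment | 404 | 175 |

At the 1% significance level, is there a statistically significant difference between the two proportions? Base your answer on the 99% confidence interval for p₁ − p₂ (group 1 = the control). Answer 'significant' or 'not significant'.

not significant

p̂₁ = 254/497 = 0.5111 and p̂₂ = 175/404 = 0.4332.
SE₁ = √(p̂₁(1−p̂₁)/n₁) = √(0.5111·0.4889/497) = 0.02242; SE₂ = √(0.4332·0.5668/404) = 0.02465.
Independent samples: SE of the difference = √(SE₁² + SE₂²) = √(0.0005026564 + 0.0006076225) = 0.03332.
z* for 99% confidence is 2.576, so the margin of error is 2.576 × 0.03332 = 0.08583.
Point estimate p̂₁ − p̂₂ = 0.5111 − 0.4332 = 0.0779.
0.0779 ± 0.08583 → (-0.00793, 0.16373).
The interval (-0.00793, 0.16373) contains 0, so the difference is not significant.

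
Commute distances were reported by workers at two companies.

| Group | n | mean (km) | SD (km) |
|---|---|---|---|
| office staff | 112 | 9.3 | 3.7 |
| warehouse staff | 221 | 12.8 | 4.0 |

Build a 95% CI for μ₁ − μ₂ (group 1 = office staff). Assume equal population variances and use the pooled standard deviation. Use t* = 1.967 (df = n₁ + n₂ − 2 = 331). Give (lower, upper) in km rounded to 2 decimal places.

s_p = √[((n₁−1)s₁² + (n₂−1)s₂²)/(n₁+n₂−2)] = √[(111·3.7² + 220·4.0²)/331] = 3.9020.
SE = 3.9020·√(1/112 + 1/221) = 0.4526.
With t* = 1.967, margin = 1.967 × 0.4526 = 0.8903.
x̄₁ − x̄₂ = 9.3 − 12.8 = -3.5000; interval -3.5000 ± 0.8903 = (-4.39, -2.61).

(-4.39, -2.61)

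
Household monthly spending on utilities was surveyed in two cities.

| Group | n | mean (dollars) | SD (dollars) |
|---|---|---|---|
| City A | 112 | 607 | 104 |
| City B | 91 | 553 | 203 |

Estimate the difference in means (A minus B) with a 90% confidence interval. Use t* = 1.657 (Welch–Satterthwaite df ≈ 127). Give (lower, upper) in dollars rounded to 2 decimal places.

(15.16, 92.84)

Per-group SEs: s₁/√n₁ = 104/√112 = 9.8271, s₂/√n₂ = 203/√91 = 21.2802.
Unpooled SE of the difference: √(96.57189441 + 452.84691204) = 23.4397.
Margin of error = t* · SE = 1.657 × 23.4397 = 38.8396.
x̄₁ − x̄₂ = 607 − 553 = 54.0000.
CI: 54.0000 ± 38.8396 = (15.16, 92.84).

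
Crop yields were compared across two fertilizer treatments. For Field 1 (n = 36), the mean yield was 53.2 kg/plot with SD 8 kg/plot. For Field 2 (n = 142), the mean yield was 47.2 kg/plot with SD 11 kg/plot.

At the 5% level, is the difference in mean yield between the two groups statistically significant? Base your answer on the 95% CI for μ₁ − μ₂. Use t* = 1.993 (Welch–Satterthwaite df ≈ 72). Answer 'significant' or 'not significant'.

significant

Standard errors of each mean: 8/√36 = 1.3333 and 11/√142 = 0.9231.
SE(x̄₁ − x̄₂) = √(1.3333² + 0.9231²) = 1.6217 for independent samples with unequal variances.
With t* = 1.993, the margin is 1.993 × 1.6217 = 3.2320.
x̄₁ − x̄₂ = 53.2 − 47.2 = 6.0000; the interval is 6.0000 ± 3.2320 = (2.7680, 9.2320).
The interval (2.7680, 9.2320) does not contain 0, so the difference is significant.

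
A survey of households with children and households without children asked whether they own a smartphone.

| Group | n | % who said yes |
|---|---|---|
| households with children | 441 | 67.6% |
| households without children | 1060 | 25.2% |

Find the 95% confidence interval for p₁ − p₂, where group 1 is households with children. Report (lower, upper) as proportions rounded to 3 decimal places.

(0.373, 0.475)

The two standard errors are √(0.6760×0.3240/441) = 0.02229 and √(0.2520×0.7480/1060) = 0.01334.
Because the samples are independent, SE_diff = √(0.02229² + 0.01334²) = 0.02598.
Using z* = 1.960 for 95%, ME = 1.960 × 0.02598 = 0.05092.
p̂₁ − p̂₂ = 0.4240; interval 0.4240 ± 0.05092 gives (0.373, 0.475).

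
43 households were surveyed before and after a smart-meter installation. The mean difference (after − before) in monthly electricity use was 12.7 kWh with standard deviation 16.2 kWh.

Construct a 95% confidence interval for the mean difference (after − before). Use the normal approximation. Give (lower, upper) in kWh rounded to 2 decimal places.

(7.86, 17.54)

Paired design: SE = s_d/√n = 16.2/√43 = 2.4705.
z* = 1.960; margin of error = 1.960 × 2.4705 = 4.8422.
12.7 ± 4.8422 → (7.86, 17.54).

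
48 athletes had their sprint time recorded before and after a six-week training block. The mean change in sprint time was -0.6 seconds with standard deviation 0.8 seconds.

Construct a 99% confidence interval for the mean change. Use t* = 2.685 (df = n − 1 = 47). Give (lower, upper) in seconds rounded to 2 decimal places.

(-0.91, -0.29)

This is a matched-pairs design, so SE = s_d/√n = 0.8/√48 = 0.1155.
Margin = 2.685 × 0.1155 = 0.3101; the interval is -0.6 ± 0.3101 = (-0.91, -0.29).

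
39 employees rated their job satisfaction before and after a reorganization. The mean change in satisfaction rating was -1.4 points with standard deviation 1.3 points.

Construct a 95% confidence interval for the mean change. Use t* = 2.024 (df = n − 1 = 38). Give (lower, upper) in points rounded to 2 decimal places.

This is a matched-pairs design, so SE = s_d/√n = 1.3/√39 = 0.2082.
Margin = 2.024 × 0.2082 = 0.4214; the interval is -1.4 ± 0.4214 = (-1.82, -0.98).

(-1.82, -0.98)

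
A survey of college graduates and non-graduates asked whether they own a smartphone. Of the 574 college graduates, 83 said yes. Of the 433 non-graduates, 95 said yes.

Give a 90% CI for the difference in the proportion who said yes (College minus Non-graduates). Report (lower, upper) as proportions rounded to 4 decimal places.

(-0.1155, -0.0341)

p̂₁ = 83/574 = 0.1446 and p̂₂ = 95/433 = 0.2194.
SE₁ = √(p̂₁(1−p̂₁)/n₁) = √(0.1446·0.8554/574) = 0.01468; SE₂ = √(0.2194·0.7806/433) = 0.01989.
Independent samples: SE of the difference = √(SE₁² + SE₂²) = √(0.0002155024 + 0.0003956121) = 0.02472.
z* for 90% confidence is 1.645, so the margin of error is 1.645 × 0.02472 = 0.04066.
Point estimate p̂₁ − p̂₂ = 0.1446 − 0.2194 = -0.0748.
-0.0748 ± 0.04066 → (-0.1155, -0.0341).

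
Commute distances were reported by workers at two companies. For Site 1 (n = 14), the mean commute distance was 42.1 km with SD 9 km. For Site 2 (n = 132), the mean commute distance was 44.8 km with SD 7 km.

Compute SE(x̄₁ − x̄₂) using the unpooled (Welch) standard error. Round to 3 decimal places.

2.481

SE₁ = s₁/√n₁ = 9/√14 = 2.4054; SE₂ = 7/√132 = 0.6093.
Independent samples, unequal variances: SE_diff = √(SE₁² + SE₂²) = √(5.78594916 + 0.37124649) = 2.4814.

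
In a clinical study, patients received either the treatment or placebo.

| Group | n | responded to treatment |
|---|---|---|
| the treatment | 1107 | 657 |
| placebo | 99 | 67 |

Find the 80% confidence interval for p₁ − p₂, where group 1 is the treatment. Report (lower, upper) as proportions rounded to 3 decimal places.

(-0.146, -0.020)

p̂₁ = 657/1107 = 0.5935 and p̂₂ = 67/99 = 0.6768.
SE₁ = √(p̂₁(1−p̂₁)/n₁) = √(0.5935·0.4065/1107) = 0.01476; SE₂ = √(0.6768·0.3232/99) = 0.04701.
Independent samples: SE of the difference = √(SE₁² + SE₂²) = √(0.0002178576 + 0.0022099401) = 0.04927.
z* for 80% confidence is 1.282, so the margin of error is 1.282 × 0.04927 = 0.06316.
Point estimate p̂₁ − p̂₂ = 0.5935 − 0.6768 = -0.0833.
-0.0833 ± 0.06316 → (-0.146, -0.020).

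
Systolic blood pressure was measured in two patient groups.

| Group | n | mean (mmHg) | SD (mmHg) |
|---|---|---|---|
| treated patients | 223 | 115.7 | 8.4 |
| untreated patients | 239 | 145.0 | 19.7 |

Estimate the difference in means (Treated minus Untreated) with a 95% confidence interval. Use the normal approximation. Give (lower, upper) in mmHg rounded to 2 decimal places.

Per-group SEs: s₁/√n₁ = 8.4/√223 = 0.5625, s₂/√n₂ = 19.7/√239 = 1.2743.
Unpooled SE of the difference: √(0.31640625 + 1.62384049) = 1.3929.
Margin of error = z* · SE = 1.960 × 1.3929 = 2.7301.
x̄₁ − x̄₂ = 115.7 − 145.0 = -29.3000.
CI: -29.3000 ± 2.7301 = (-32.03, -26.57).

(-32.03, -26.57)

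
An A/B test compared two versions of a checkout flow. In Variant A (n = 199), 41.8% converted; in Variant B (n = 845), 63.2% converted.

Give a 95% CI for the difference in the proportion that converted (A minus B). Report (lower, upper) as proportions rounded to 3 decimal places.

SE₁ = √(p̂₁(1−p̂₁)/n₁) = √(0.4180·0.5820/199) = 0.03496; SE₂ = √(0.6320·0.3680/845) = 0.01659.
Independent samples: SE of the difference = √(SE₁² + SE₂²) = √(0.0012222016 + 0.0002752281) = 0.03870.
z* for 95% confidence is 1.960, so the margin of error is 1.960 × 0.03870 = 0.07585.
Point estimate p̂₁ − p̂₂ = 0.4180 − 0.6320 = -0.2140.
-0.2140 ± 0.07585 → (-0.290, -0.138).

(-0.290, -0.138)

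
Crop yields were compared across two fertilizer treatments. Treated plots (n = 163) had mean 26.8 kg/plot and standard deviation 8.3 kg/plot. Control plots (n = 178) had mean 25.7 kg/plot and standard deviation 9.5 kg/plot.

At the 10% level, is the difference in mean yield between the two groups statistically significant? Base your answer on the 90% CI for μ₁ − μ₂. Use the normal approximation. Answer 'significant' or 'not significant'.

not significant

Per-group SEs: s₁/√n₁ = 8.3/√163 = 0.6501, s₂/√n₂ = 9.5/√178 = 0.7121.
Unpooled SE of the difference: √(0.42263001 + 0.50708641) = 0.9642.
Margin of error = z* · SE = 1.645 × 0.9642 = 1.5861.
x̄₁ − x̄₂ = 26.8 − 25.7 = 1.1000.
CI: 1.1000 ± 1.5861 = (-0.4861, 2.6861).
The interval (-0.4861, 2.6861) contains 0, so the difference is not significant.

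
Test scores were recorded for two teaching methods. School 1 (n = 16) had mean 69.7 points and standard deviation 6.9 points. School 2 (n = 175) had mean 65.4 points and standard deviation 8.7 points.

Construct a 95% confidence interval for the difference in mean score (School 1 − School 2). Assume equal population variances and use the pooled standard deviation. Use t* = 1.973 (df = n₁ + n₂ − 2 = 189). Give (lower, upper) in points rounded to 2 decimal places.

(-0.12, 8.72)

Pooled variance s_p² = [15·6.9² + 174·8.7²] / (16+175−2) = 73.4614, so s_p = 8.5710.
SE_diff = s_p·√(1/n₁ + 1/n₂) = 8.5710·√(1/16 + 1/175) = 2.2386.
t* = 1.973; margin = 1.973 × 2.2386 = 4.4168.
Difference = 69.7 − 65.4 = 4.3000.
4.3000 ± 4.4168 → (-0.12, 8.72).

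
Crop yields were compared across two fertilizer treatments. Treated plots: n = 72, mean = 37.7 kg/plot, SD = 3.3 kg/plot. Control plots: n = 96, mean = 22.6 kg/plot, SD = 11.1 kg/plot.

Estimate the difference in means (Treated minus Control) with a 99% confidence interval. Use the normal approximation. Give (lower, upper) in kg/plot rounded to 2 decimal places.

Standard errors of each mean: 3.3/√72 = 0.3889 and 11.1/√96 = 1.1329.
SE(x̄₁ − x̄₂) = √(0.3889² + 1.1329²) = 1.1978 for independent samples with unequal variances.
With z* = 2.576, the margin is 2.576 × 1.1978 = 3.0855.
x̄₁ − x̄₂ = 37.7 − 22.6 = 15.1000; the interval is 15.1000 ± 3.0855 = (12.01, 18.19).

(12.01, 18.19)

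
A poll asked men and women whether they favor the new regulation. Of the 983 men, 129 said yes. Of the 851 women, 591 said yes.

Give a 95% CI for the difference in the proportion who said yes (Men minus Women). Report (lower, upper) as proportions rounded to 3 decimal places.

First, p̂₁ = 129/983 = 0.1312; p̂₂ = 591/851 = 0.6945.
The two standard errors are √(0.1312×0.8688/983) = 0.01077 and √(0.6945×0.3055/851) = 0.01579.
Because the samples are independent, SE_diff = √(0.01077² + 0.01579²) = 0.01911.
Using z* = 1.960 for 95%, ME = 1.960 × 0.01911 = 0.03746.
p̂₁ − p̂₂ = -0.5633; interval -0.5633 ± 0.03746 gives (-0.601, -0.526).

(-0.601, -0.526)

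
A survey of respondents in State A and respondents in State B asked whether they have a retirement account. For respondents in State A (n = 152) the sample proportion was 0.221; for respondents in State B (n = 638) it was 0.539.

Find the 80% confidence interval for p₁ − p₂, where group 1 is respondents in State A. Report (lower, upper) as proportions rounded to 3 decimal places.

SE₁ = √(p̂₁(1−p̂₁)/n₁) = √(0.2210·0.7790/152) = 0.03365; SE₂ = √(0.5390·0.4610/638) = 0.01973.
Independent samples: SE of the difference = √(SE₁² + SE₂²) = √(0.0011323225 + 0.0003892729) = 0.03901.
z* for 80% confidence is 1.282, so the margin of error is 1.282 × 0.03901 = 0.05001.
Point estimate p̂₁ − p̂₂ = 0.2210 − 0.5390 = -0.3180.
-0.3180 ± 0.05001 → (-0.368, -0.268).

(-0.368, -0.268)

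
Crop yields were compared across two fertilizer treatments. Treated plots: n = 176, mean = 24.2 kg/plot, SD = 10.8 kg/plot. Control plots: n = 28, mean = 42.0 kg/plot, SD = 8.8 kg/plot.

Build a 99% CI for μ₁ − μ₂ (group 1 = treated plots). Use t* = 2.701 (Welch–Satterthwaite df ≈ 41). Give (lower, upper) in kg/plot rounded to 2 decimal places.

(-22.80, -12.80)

Per-group SEs: s₁/√n₁ = 10.8/√176 = 0.8141, s₂/√n₂ = 8.8/√28 = 1.6630.
Unpooled SE of the difference: √(0.66275881 + 2.765569) = 1.8516.
Margin of error = t* · SE = 2.701 × 1.8516 = 5.0012.
x̄₁ − x̄₂ = 24.2 − 42.0 = -17.8000.
CI: -17.8000 ± 5.0012 = (-22.80, -12.80).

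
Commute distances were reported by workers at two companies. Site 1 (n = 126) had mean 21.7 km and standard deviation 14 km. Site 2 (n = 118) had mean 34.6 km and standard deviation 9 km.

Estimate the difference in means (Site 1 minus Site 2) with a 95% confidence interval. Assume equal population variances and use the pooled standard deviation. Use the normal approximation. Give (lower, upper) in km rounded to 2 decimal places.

(-15.88, -9.92)

Pooled variance s_p² = [125·14² + 117·9²] / (126+118−2) = 140.4008, so s_p = 11.8491.
SE_diff = s_p·√(1/n₁ + 1/n₂) = 11.8491·√(1/126 + 1/118) = 1.5179.
z* = 1.960; margin = 1.960 × 1.5179 = 2.9751.
Difference = 21.7 − 34.6 = -12.9000.
-12.9000 ± 2.9751 → (-15.88, -9.92).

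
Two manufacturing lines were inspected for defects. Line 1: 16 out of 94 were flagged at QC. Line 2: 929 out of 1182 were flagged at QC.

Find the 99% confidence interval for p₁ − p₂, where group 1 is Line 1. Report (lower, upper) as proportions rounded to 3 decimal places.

p̂₁ = 16/94 = 0.1702 and p̂₂ = 929/1182 = 0.7860.
SE₁ = √(p̂₁(1−p̂₁)/n₁) = √(0.1702·0.8298/94) = 0.03876; SE₂ = √(0.7860·0.2140/1182) = 0.01193.
Independent samples: SE of the difference = √(SE₁² + SE₂²) = √(0.0015023376 + 0.0001423249) = 0.04055.
z* for 99% confidence is 2.576, so the margin of error is 2.576 × 0.04055 = 0.10446.
Point estimate p̂₁ − p̂₂ = 0.1702 − 0.7860 = -0.6158.
-0.6158 ± 0.10446 → (-0.720, -0.511).

(-0.720, -0.511)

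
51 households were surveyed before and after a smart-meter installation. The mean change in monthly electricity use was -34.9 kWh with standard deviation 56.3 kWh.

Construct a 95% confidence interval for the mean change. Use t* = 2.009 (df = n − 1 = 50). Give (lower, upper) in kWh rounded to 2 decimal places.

(-50.74, -19.06)

This is a matched-pairs design, so SE = s_d/√n = 56.3/√51 = 7.8836.
Margin = 2.009 × 7.8836 = 15.8382; the interval is -34.9 ± 15.8382 = (-50.74, -19.06).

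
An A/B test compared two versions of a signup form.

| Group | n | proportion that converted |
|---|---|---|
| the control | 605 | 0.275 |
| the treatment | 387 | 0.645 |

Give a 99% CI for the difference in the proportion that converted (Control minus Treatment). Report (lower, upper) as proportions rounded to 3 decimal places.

SE₁ = √(p̂₁(1−p̂₁)/n₁) = √(0.2750·0.7250/605) = 0.01815; SE₂ = √(0.6450·0.3550/387) = 0.02432.
Independent samples: SE of the difference = √(SE₁² + SE₂²) = √(0.0003294225 + 0.0005914624) = 0.03035.
z* for 99% confidence is 2.576, so the margin of error is 2.576 × 0.03035 = 0.07818.
Point estimate p̂₁ − p̂₂ = 0.2750 − 0.6450 = -0.3700.
-0.3700 ± 0.07818 → (-0.448, -0.292).

(-0.448, -0.292)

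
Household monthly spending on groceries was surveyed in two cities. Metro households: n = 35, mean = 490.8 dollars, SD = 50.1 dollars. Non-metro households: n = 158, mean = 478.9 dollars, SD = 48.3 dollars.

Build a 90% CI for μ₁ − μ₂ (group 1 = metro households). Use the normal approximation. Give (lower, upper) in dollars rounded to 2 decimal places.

(-3.40, 27.20)

SE₁ = s₁/√n₁ = 50.1/√35 = 8.4684; SE₂ = 48.3/√158 = 3.8425.
Independent samples, unequal variances: SE_diff = √(SE₁² + SE₂²) = √(71.71379856 + 14.76480625) = 9.2994.
z* = 1.645, so margin of error = 1.645 × 9.2994 = 15.2975.
Difference in means = 490.8 − 478.9 = 11.9000.
11.9000 ± 15.2975 → (-3.40, 27.20).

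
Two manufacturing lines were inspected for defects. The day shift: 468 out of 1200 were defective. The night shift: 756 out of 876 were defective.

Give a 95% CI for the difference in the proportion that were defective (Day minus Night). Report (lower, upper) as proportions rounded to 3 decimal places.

(-0.509, -0.437)

Sample proportions: 468/1200 = 0.3900, 756/876 = 0.8630.
Each SE is √(p̂(1−p̂)/n): √(0.3900·0.6100/1200) = 0.01408 and √(0.8630·0.1370/876) = 0.01162.
SE(p̂₁ − p̂₂) = √(SE₁² + SE₂²) = √(0.0001982464 + 0.0001350244) = 0.01826, since the two samples are independent.
At 95% confidence z* = 1.960; margin = 1.960 × 0.01826 = 0.03579.
The difference is 0.3900 − 0.8630 = -0.4730, so the interval is -0.4730 ± 0.03579 = (-0.509, -0.437).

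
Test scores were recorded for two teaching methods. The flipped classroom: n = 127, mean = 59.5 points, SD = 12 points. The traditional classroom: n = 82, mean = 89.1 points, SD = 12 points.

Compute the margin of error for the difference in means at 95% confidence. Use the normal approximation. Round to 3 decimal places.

Per-group SEs: s₁/√n₁ = 12/√127 = 1.0648, s₂/√n₂ = 12/√82 = 1.3252.
Unpooled SE of the difference: √(1.13379904 + 1.75615504) = 1.7000.
Margin of error = z* · SE = 1.960 × 1.7000 = 3.3320.

3.332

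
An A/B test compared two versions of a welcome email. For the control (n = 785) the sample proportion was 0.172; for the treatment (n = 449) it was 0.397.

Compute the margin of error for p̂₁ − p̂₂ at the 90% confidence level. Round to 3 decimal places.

0.044

SE₁ = √(p̂₁(1−p̂₁)/n₁) = √(0.1720·0.8280/785) = 0.01347; SE₂ = √(0.3970·0.6030/449) = 0.02309.
Independent samples: SE of the difference = √(SE₁² + SE₂²) = √(0.0001814409 + 0.0005331481) = 0.02673.
z* for 90% confidence is 1.645, so the margin of error is 1.645 × 0.02673 = 0.04397.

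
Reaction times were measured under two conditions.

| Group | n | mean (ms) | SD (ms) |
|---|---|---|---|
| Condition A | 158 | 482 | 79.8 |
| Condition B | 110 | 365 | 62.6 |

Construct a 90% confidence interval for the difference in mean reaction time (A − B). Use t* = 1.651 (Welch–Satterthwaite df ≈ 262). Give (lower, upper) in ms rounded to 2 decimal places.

(102.61, 131.39)

Per-group SEs: s₁/√n₁ = 79.8/√158 = 6.3485, s₂/√n₂ = 62.6/√110 = 5.9687.
Unpooled SE of the difference: √(40.30345225 + 35.62537969) = 8.7137.
Margin of error = t* · SE = 1.651 × 8.7137 = 14.3863.
x̄₁ − x̄₂ = 482 − 365 = 117.0000.
CI: 117.0000 ± 14.3863 = (102.61, 131.39).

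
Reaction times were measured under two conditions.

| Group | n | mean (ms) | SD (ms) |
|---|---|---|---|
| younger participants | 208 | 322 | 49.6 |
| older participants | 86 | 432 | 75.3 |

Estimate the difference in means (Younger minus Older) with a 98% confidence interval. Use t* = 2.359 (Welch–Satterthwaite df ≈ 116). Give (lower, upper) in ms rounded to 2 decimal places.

(-130.80, -89.20)

Standard errors of each mean: 49.6/√208 = 3.4391 and 75.3/√86 = 8.1198.
SE(x̄₁ − x̄₂) = √(3.4391² + 8.1198²) = 8.8181 for independent samples with unequal variances.
With t* = 2.359, the margin is 2.359 × 8.8181 = 20.8019.
x̄₁ − x̄₂ = 322 − 432 = -110.0000; the interval is -110.0000 ± 20.8019 = (-130.80, -89.20).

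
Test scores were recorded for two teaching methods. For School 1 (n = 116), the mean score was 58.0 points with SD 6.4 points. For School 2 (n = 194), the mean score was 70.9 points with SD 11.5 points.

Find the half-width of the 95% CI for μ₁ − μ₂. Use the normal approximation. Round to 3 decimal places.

Standard errors of each mean: 6.4/√116 = 0.5942 and 11.5/√194 = 0.8257.
SE(x̄₁ − x̄₂) = √(0.5942² + 0.8257²) = 1.0173 for independent samples with unequal variances.
With z* = 1.960, the margin is 1.960 × 1.0173 = 1.9939.

1.994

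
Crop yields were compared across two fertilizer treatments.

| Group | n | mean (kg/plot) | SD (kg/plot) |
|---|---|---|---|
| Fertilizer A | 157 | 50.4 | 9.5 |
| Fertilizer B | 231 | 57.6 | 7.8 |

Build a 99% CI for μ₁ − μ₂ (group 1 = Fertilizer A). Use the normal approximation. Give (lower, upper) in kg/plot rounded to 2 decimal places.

(-9.56, -4.84)

SE₁ = s₁/√n₁ = 9.5/√157 = 0.7582; SE₂ = 7.8/√231 = 0.5132.
Independent samples, unequal variances: SE_diff = √(SE₁² + SE₂²) = √(0.57486724 + 0.26337424) = 0.9156.
z* = 2.576, so margin of error = 2.576 × 0.9156 = 2.3586.
Difference in means = 50.4 − 57.6 = -7.2000.
-7.2000 ± 2.3586 → (-9.56, -4.84).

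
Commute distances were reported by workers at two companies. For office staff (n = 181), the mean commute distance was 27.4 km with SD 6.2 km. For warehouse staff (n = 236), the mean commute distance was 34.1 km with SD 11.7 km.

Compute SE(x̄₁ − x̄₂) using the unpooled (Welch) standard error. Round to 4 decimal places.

SE₁ = s₁/√n₁ = 6.2/√181 = 0.4608; SE₂ = 11.7/√236 = 0.7616.
Independent samples, unequal variances: SE_diff = √(SE₁² + SE₂²) = √(0.21233664 + 0.58003456) = 0.8902.

0.8902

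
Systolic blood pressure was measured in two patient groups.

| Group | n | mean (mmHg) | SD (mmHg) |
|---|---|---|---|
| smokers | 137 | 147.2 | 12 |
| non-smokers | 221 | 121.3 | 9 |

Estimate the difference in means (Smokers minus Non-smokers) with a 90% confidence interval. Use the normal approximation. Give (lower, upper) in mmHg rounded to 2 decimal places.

(23.94, 27.86)

SE₁ = s₁/√n₁ = 12/√137 = 1.0252; SE₂ = 9/√221 = 0.6054.
Independent samples, unequal variances: SE_diff = √(SE₁² + SE₂²) = √(1.05103504 + 0.36650916) = 1.1906.
z* = 1.645, so margin of error = 1.645 × 1.1906 = 1.9585.
Difference in means = 147.2 − 121.3 = 25.9000.
25.9000 ± 1.9585 → (23.94, 27.86).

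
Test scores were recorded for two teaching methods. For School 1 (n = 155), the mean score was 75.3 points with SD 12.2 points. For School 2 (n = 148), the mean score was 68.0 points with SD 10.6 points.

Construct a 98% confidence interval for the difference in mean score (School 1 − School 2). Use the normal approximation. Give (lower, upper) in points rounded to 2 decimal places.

(4.25, 10.35)

Standard errors of each mean: 12.2/√155 = 0.9799 and 10.6/√148 = 0.8713.
SE(x̄₁ − x̄₂) = √(0.9799² + 0.8713²) = 1.3112 for independent samples with unequal variances.
With z* = 2.326, the margin is 2.326 × 1.3112 = 3.0499.
x̄₁ − x̄₂ = 75.3 − 68.0 = 7.3000; the interval is 7.3000 ± 3.0499 = (4.25, 10.35).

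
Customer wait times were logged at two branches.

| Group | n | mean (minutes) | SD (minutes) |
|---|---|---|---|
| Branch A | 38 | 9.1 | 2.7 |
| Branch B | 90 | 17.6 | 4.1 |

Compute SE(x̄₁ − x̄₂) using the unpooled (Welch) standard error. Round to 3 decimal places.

Standard errors of each mean: 2.7/√38 = 0.4380 and 4.1/√90 = 0.4322.
SE(x̄₁ − x̄₂) = √(0.4380² + 0.4322²) = 0.6153 for independent samples with unequal variances.

0.615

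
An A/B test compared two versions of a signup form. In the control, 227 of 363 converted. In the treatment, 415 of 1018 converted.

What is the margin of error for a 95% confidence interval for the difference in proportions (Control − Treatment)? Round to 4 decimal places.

Sample proportions: 227/363 = 0.6253, 415/1018 = 0.4077.
Each SE is √(p̂(1−p̂)/n): √(0.6253·0.3747/363) = 0.02541 and √(0.4077·0.5923/1018) = 0.01540.
SE(p̂₁ − p̂₂) = √(SE₁² + SE₂²) = √(0.0006456681 + 0.00023716) = 0.02971, since the two samples are independent.
At 95% confidence z* = 1.960; margin = 1.960 × 0.02971 = 0.05823.

0.0582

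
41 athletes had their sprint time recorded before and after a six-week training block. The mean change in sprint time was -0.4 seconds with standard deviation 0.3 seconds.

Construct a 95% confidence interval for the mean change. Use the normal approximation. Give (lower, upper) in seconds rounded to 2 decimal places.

(-0.49, -0.31)

Paired design: SE = s_d/√n = 0.3/√41 = 0.0469.
z* = 1.960; margin of error = 1.960 × 0.0469 = 0.0919.
-0.4 ± 0.0919 → (-0.49, -0.31).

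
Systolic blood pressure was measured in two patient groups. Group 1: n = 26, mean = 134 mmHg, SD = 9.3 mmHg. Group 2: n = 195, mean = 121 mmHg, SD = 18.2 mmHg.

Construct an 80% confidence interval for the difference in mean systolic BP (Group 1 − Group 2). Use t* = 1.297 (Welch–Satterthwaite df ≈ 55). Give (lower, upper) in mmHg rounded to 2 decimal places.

(10.09, 15.91)

Standard errors of each mean: 9.3/√26 = 1.8239 and 18.2/√195 = 1.3033.
SE(x̄₁ − x̄₂) = √(1.8239² + 1.3033²) = 2.2417 for independent samples with unequal variances.
With t* = 1.297, the margin is 1.297 × 2.2417 = 2.9075.
x̄₁ − x̄₂ = 134 − 121 = 13.0000; the interval is 13.0000 ± 2.9075 = (10.09, 15.91).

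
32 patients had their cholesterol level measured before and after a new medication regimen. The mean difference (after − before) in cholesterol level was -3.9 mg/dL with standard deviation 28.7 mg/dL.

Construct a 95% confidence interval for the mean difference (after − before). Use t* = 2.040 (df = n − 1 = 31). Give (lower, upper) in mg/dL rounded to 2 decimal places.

This is a matched-pairs design, so SE = s_d/√n = 28.7/√32 = 5.0735.
Margin = 2.040 × 5.0735 = 10.3499; the interval is -3.9 ± 10.3499 = (-14.25, 6.45).

(-14.25, 6.45)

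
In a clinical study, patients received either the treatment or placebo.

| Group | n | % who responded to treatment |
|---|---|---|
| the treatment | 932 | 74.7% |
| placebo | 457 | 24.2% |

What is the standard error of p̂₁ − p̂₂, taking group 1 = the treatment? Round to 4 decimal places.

0.0246

Each SE is √(p̂(1−p̂)/n): √(0.7470·0.2530/932) = 0.01424 and √(0.2420·0.7580/457) = 0.02003.
SE(p̂₁ − p̂₂) = √(SE₁² + SE₂²) = √(0.0002027776 + 0.0004012009) = 0.02458, since the two samples are independent.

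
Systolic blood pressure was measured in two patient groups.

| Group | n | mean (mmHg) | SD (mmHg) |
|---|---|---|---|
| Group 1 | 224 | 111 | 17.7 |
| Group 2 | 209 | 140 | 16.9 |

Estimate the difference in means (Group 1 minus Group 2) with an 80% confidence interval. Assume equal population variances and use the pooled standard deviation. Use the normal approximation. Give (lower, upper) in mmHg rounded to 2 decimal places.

(-31.14, -26.86)

s_p = √[((n₁−1)s₁² + (n₂−1)s₂²)/(n₁+n₂−2)] = √[(223·17.7² + 208·16.9²)/431] = 17.3185.
SE = 17.3185·√(1/224 + 1/209) = 1.6655.
With z* = 1.282, margin = 1.282 × 1.6655 = 2.1352.
x̄₁ − x̄₂ = 111 − 140 = -29.0000; interval -29.0000 ± 2.1352 = (-31.14, -26.86).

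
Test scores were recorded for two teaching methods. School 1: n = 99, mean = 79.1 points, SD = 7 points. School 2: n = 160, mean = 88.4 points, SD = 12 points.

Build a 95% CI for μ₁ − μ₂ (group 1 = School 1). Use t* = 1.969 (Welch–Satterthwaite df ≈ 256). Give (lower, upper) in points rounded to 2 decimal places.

(-11.63, -6.97)

Per-group SEs: s₁/√n₁ = 7/√99 = 0.7035, s₂/√n₂ = 12/√160 = 0.9487.
Unpooled SE of the difference: √(0.49491225 + 0.90003169) = 1.1811.
Margin of error = t* · SE = 1.969 × 1.1811 = 2.3256.
x̄₁ − x̄₂ = 79.1 − 88.4 = -9.3000.
CI: -9.3000 ± 2.3256 = (-11.63, -6.97).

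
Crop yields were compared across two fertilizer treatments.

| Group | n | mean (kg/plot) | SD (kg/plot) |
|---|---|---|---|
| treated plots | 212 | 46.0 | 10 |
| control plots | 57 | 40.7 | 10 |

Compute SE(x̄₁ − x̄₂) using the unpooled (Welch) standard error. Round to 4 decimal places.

1.4920

Per-group SEs: s₁/√n₁ = 10/√212 = 0.6868, s₂/√n₂ = 10/√57 = 1.3245.
Unpooled SE of the difference: √(0.47169424 + 1.75430025) = 1.4920.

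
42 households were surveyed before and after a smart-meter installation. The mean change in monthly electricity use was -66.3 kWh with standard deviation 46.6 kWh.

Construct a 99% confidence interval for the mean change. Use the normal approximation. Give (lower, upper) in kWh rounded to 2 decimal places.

(-84.82, -47.78)

Paired design: SE = s_d/√n = 46.6/√42 = 7.1905.
z* = 2.576; margin of error = 2.576 × 7.1905 = 18.5227.
-66.3 ± 18.5227 → (-84.82, -47.78).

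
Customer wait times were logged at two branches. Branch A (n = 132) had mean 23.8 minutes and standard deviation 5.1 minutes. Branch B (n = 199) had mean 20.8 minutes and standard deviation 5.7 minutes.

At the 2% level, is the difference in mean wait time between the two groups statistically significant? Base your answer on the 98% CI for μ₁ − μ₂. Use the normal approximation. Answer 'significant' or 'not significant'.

significant

SE₁ = s₁/√n₁ = 5.1/√132 = 0.4439; SE₂ = 5.7/√199 = 0.4041.
Independent samples, unequal variances: SE_diff = √(SE₁² + SE₂²) = √(0.19704721 + 0.16329681) = 0.6003.
z* = 2.326, so margin of error = 2.326 × 0.6003 = 1.3963.
Difference in means = 23.8 − 20.8 = 3.0000.
3.0000 ± 1.3963 → (1.6037, 4.3963).
The interval (1.6037, 4.3963) does not contain 0, so the difference is significant.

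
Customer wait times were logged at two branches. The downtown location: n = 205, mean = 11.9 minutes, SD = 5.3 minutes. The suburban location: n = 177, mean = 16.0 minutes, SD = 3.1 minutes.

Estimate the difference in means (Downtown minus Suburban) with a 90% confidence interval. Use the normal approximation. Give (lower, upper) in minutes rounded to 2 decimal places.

SE₁ = s₁/√n₁ = 5.3/√205 = 0.3702; SE₂ = 3.1/√177 = 0.2330.
Independent samples, unequal variances: SE_diff = √(SE₁² + SE₂²) = √(0.13704804 + 0.054289) = 0.4374.
z* = 1.645, so margin of error = 1.645 × 0.4374 = 0.7195.
Difference in means = 11.9 − 16.0 = -4.1000.
-4.1000 ± 0.7195 → (-4.82, -3.38).

(-4.82, -3.38)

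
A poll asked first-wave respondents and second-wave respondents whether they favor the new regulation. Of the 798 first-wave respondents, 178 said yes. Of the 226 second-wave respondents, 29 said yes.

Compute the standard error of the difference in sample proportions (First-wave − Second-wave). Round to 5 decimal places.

Sample proportions: 178/798 = 0.2231, 29/226 = 0.1283.
Each SE is √(p̂(1−p̂)/n): √(0.2231·0.7769/798) = 0.01474 and √(0.1283·0.8717/226) = 0.02225.
SE(p̂₁ − p̂₂) = √(SE₁² + SE₂²) = √(0.0002172676 + 0.0004950625) = 0.02669, since the two samples are independent.

0.02669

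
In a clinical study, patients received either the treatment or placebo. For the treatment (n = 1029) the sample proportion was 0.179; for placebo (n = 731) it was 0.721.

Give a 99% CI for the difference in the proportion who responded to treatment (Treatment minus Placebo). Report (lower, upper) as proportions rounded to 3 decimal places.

SE₁ = √(p̂₁(1−p̂₁)/n₁) = √(0.1790·0.8210/1029) = 0.01195; SE₂ = √(0.7210·0.2790/731) = 0.01659.
Independent samples: SE of the difference = √(SE₁² + SE₂²) = √(0.0001428025 + 0.0002752281) = 0.02045.
z* for 99% confidence is 2.576, so the margin of error is 2.576 × 0.02045 = 0.05268.
Point estimate p̂₁ − p̂₂ = 0.1790 − 0.7210 = -0.5420.
-0.5420 ± 0.05268 → (-0.595, -0.489).

(-0.595, -0.489)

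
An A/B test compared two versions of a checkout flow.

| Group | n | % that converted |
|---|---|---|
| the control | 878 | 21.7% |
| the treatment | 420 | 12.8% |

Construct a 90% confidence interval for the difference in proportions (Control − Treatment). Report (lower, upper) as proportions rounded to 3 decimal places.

(0.054, 0.124)

Each SE is √(p̂(1−p̂)/n): √(0.2170·0.7830/878) = 0.01391 and √(0.1280·0.8720/420) = 0.01630.
SE(p̂₁ − p̂₂) = √(SE₁² + SE₂²) = √(0.0001934881 + 0.00026569) = 0.02143, since the two samples are independent.
At 90% confidence z* = 1.645; margin = 1.645 × 0.02143 = 0.03525.
The difference is 0.2170 − 0.1280 = 0.0890, so the interval is 0.0890 ± 0.03525 = (0.054, 0.124).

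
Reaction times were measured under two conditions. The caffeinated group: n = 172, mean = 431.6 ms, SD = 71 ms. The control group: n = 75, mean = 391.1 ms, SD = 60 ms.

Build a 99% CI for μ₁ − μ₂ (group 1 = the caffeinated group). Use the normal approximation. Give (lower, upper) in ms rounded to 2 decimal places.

SE₁ = s₁/√n₁ = 71/√172 = 5.4137; SE₂ = 60/√75 = 6.9282.
Independent samples, unequal variances: SE_diff = √(SE₁² + SE₂²) = √(29.30814769 + 47.99995524) = 8.7925.
z* = 2.576, so margin of error = 2.576 × 8.7925 = 22.6495.
Difference in means = 431.6 − 391.1 = 40.5000.
40.5000 ± 22.6495 → (17.85, 63.15).

(17.85, 63.15)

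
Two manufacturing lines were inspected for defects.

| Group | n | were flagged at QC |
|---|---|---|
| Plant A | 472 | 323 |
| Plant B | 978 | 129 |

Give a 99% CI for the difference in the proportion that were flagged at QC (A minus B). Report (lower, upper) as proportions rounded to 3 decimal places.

(0.491, 0.614)

p̂₁ = 323/472 = 0.6843 and p̂₂ = 129/978 = 0.1319.
SE₁ = √(p̂₁(1−p̂₁)/n₁) = √(0.6843·0.3157/472) = 0.02139; SE₂ = √(0.1319·0.8681/978) = 0.01082.
Independent samples: SE of the difference = √(SE₁² + SE₂²) = √(0.0004575321 + 0.0001170724) = 0.02397.
z* for 99% confidence is 2.576, so the margin of error is 2.576 × 0.02397 = 0.06175.
Point estimate p̂₁ − p̂₂ = 0.6843 − 0.1319 = 0.5524.
0.5524 ± 0.06175 → (0.491, 0.614).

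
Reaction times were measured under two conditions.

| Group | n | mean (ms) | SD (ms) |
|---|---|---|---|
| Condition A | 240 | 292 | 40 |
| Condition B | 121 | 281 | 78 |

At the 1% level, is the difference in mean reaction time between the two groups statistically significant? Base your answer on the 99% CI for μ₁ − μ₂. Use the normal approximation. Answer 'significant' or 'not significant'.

Per-group SEs: s₁/√n₁ = 40/√240 = 2.5820, s₂/√n₂ = 78/√121 = 7.0909.
Unpooled SE of the difference: √(6.666724 + 50.28086281) = 7.5464.
Margin of error = z* · SE = 2.576 × 7.5464 = 19.4395.
x̄₁ − x̄₂ = 292 − 281 = 11.0000.
CI: 11.0000 ± 19.4395 = (-8.4395, 30.4395).
The interval (-8.4395, 30.4395) contains 0, so the difference is not significant.

not significant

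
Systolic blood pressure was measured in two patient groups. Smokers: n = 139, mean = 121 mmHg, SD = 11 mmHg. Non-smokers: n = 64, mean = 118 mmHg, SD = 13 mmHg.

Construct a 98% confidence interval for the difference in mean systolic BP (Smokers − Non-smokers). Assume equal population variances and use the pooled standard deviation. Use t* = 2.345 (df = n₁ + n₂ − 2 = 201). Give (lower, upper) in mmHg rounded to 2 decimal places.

(-1.13, 7.13)

s_p = √[((n₁−1)s₁² + (n₂−1)s₂²)/(n₁+n₂−2)] = √[(138·11² + 63·13²)/201] = 11.6638.
SE = 11.6638·√(1/139 + 1/64) = 1.7619.
With t* = 2.345, margin = 2.345 × 1.7619 = 4.1317.
x̄₁ − x̄₂ = 121 − 118 = 3.0000; interval 3.0000 ± 4.1317 = (-1.13, 7.13).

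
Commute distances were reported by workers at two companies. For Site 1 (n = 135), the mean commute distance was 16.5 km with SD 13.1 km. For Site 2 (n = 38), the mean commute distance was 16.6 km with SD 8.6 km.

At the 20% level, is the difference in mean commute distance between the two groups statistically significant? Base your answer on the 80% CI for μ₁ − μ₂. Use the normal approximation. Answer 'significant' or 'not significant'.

not significant

Per-group SEs: s₁/√n₁ = 13.1/√135 = 1.1275, s₂/√n₂ = 8.6/√38 = 1.3951.
Unpooled SE of the difference: √(1.27125625 + 1.94630401) = 1.7938.
Margin of error = z* · SE = 1.282 × 1.7938 = 2.2997.
x̄₁ − x̄₂ = 16.5 − 16.6 = -0.1000.
CI: -0.1000 ± 2.2997 = (-2.3997, 2.1997).
The interval (-2.3997, 2.1997) contains 0, so the difference is not significant.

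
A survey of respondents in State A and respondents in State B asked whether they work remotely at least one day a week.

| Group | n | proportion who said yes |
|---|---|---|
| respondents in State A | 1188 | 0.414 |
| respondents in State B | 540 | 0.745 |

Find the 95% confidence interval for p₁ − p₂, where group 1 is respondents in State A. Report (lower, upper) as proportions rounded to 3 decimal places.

The two standard errors are √(0.4140×0.5860/1188) = 0.01429 and √(0.7450×0.2550/540) = 0.01876.
Because the samples are independent, SE_diff = √(0.01429² + 0.01876²) = 0.02358.
Using z* = 1.960 for 95%, ME = 1.960 × 0.02358 = 0.04622.
p̂₁ − p̂₂ = -0.3310; interval -0.3310 ± 0.04622 gives (-0.377, -0.285).

(-0.377, -0.285)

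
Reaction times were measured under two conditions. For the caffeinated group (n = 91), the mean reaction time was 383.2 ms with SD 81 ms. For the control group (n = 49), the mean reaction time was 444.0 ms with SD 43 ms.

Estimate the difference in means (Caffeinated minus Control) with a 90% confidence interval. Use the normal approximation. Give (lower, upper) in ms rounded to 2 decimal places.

(-78.04, -43.56)

SE₁ = s₁/√n₁ = 81/√91 = 8.4911; SE₂ = 43/√49 = 6.1429.
Independent samples, unequal variances: SE_diff = √(SE₁² + SE₂²) = √(72.09877921 + 37.73522041) = 10.4802.
z* = 1.645, so margin of error = 1.645 × 10.4802 = 17.2399.
Difference in means = 383.2 − 444.0 = -60.8000.
-60.8000 ± 17.2399 → (-78.04, -43.56).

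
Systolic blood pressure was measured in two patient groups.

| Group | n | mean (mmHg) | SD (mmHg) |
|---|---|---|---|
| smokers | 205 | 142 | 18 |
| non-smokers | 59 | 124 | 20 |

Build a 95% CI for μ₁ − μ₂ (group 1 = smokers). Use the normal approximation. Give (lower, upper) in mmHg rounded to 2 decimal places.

(12.33, 23.67)

Standard errors of each mean: 18/√205 = 1.2572 and 20/√59 = 2.6038.
SE(x̄₁ − x̄₂) = √(1.2572² + 2.6038²) = 2.8914 for independent samples with unequal variances.
With z* = 1.960, the margin is 1.960 × 2.8914 = 5.6671.
x̄₁ − x̄₂ = 142 − 124 = 18.0000; the interval is 18.0000 ± 5.6671 = (12.33, 23.67).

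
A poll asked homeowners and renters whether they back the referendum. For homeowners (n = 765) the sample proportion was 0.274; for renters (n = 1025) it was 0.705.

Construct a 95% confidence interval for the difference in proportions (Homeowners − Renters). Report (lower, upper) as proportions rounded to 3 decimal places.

Each SE is √(p̂(1−p̂)/n): √(0.2740·0.7260/765) = 0.01613 and √(0.7050·0.2950/1025) = 0.01424.
SE(p̂₁ − p̂₂) = √(SE₁² + SE₂²) = √(0.0002601769 + 0.0002027776) = 0.02152, since the two samples are independent.
At 95% confidence z* = 1.960; margin = 1.960 × 0.02152 = 0.04218.
The difference is 0.2740 − 0.7050 = -0.4310, so the interval is -0.4310 ± 0.04218 = (-0.473, -0.389).

(-0.473, -0.389)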